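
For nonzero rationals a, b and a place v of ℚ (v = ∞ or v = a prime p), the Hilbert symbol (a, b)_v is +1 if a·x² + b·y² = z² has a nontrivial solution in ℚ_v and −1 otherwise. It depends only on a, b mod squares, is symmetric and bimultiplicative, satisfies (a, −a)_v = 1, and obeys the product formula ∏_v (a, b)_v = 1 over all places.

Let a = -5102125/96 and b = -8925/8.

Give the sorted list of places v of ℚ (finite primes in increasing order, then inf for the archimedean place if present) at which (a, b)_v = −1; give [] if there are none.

[2, inf]

(a, b) ≡ (-510, -714) mod (ℚ^×)²; places V = {2, 3, 5, 7, 17, ∞}.
(a,b)_7: α=4, u≡2; β=1, v≡6 (mod 7); (2|7)=+1, (6|7)=-1; sign (−1)^0·+1^1·-1^4 = +1.
(a,b)_3: α=-1, u≡1; β=1, v≡2 (mod 3); (1|3)=+1, (2|3)=-1; sign (−1)^1·+1^1·-1^-1 = +1.
(a,b)_∞: sgn(-510)=−, sgn(-714)=−, so -1.
(a,b)_17: α=1, u≡4; β=1, v≡13 (mod 17); (4|17)=+1, (13|17)=+1; sign (−1)^0·+1^1·+1^1 = +1.
(a,b)_5: α=3, u≡3; β=2, v≡1 (mod 5); (3|5)=-1, (1|5)=+1; sign (−1)^0·-1^2·+1^3 = +1.
(a,b)_2: α=-5, β=-3; u≡1, v≡3 (mod 8); ε(u)ε(v)=0·1, αω(v)=-5·1, βω(u)=-3·0; sum ≡ 1  ⇒  -1.
Ram(-510, -714) = {2, ∞}; no ℚ_2-point on the conic.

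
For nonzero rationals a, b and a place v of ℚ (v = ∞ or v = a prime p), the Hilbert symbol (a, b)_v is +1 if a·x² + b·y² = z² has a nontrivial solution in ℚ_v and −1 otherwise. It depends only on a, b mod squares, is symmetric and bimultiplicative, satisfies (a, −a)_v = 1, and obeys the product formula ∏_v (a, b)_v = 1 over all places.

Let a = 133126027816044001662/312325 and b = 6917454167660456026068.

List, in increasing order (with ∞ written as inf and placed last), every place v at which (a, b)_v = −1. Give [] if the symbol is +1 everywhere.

[2, 13, 17, 19]

Mod squares: a ≡ 19734, b ≡ 74613. Check v ∈ {∞, 2, 3, 5, 7, 11, 13, 17, 19, 23, 31}.
v=5: a=5^-2·(≡4), b=5^0·(≡3) mod 5; (4|5)=+1, (3|5)=-1; (−1)^{-2·0·2}·(+1)^0·(-1)^-2 = +1.
v=23: a=23^1·(≡20), b=23^4·(≡6) mod 23; (20|23)=-1, (6|23)=+1; (−1)^{1·4·11}·(-1)^4·(+1)^1 = +1.
v=19: a=19^2·(≡18), b=19^3·(≡2) mod 19; (18|19)=-1, (2|19)=-1; (−1)^{2·3·9}·(-1)^3·(-1)^2 = -1.
v=∞: 19734 > 0 and 74613 > 0  ⇒  (a,b)_∞ = +1.
v=17: a=17^2·(≡7), b=17^3·(≡7) mod 17; (7|17)=-1, (7|17)=-1; (−1)^{2·3·8}·(-1)^3·(-1)^2 = -1.
v=7: a=7^6·(≡1), b=7^1·(≡6) mod 7; (1|7)=+1, (6|7)=-1; (−1)^{6·1·3}·(+1)^1·(-1)^6 = +1.
v=31: a=31^-2·(≡1), b=31^0·(≡6) mod 31; (1|31)=+1, (6|31)=-1; (−1)^{-2·0·15}·(+1)^0·(-1)^-2 = +1.
v=2: v_2(a)=1, v_2(b)=2; units ≡ 3, 5 (mod 8); ε·ε+αω+βω = 1·0+1·1+2·1 ≡ 1  ⇒  (a,b)_2 = -1.
v=3: a=3^11·(≡2), b=3^9·(≡1) mod 3; (2|3)=-1, (1|3)=+1; (−1)^{11·9·1}·(-1)^9·(+1)^11 = +1.
v=11: a=11^3·(≡5), b=11^3·(≡7) mod 11; (5|11)=+1, (7|11)=-1; (−1)^{3·3·5}·(+1)^3·(-1)^3 = +1.
v=13: a=13^-1·(≡1), b=13^0·(≡7) mod 13; (1|13)=+1, (7|13)=-1; (−1)^{-1·0·6}·(+1)^0·(-1)^-1 = -1.
Ram(19734, 74613) = {2, 13, 17, 19}; no ℚ_2-point on the conic.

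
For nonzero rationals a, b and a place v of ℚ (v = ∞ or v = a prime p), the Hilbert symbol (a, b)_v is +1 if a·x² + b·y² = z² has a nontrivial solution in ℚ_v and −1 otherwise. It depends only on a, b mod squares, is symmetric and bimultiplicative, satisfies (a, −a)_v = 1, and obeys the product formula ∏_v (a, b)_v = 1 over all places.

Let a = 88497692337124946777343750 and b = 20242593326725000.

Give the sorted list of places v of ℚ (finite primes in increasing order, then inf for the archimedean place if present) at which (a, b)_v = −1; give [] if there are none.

[2, 5, 7, 19]

(a, b) ≡ (38, 13090) mod (ℚ^×)²; places V = {2, 3, 5, 7, 11, 17, 19, ∞}.
(a,b)_17: α=4, u≡2; β=3, v≡5 (mod 17); (2|17)=+1, (5|17)=-1; sign (−1)^0·+1^3·-1^4 = +1.
(a,b)_5: α=12, u≡2; β=5, v≡2 (mod 5); (2|5)=-1, (2|5)=-1; sign (−1)^0·-1^5·-1^12 = -1.
(a,b)_7: α=4, u≡6; β=3, v≡2 (mod 7); (6|7)=-1, (2|7)=+1; sign (−1)^0·-1^3·+1^4 = -1.
(a,b)_19: α=3, u≡14; β=2, v≡13 (mod 19); (14|19)=-1, (13|19)=-1; sign (−1)^0·-1^2·-1^3 = -1.
(a,b)_2: α=1, β=3; u≡3, v≡1 (mod 8); ε(u)ε(v)=1·0, αω(v)=1·0, βω(u)=3·1; sum ≡ 1  ⇒  -1.
(a,b)_∞: sgn(38)=+, sgn(13090)=+, so +1.
(a,b)_11: α=4, u≡3; β=3, v≡7 (mod 11); (3|11)=+1, (7|11)=-1; sign (−1)^0·+1^3·-1^4 = +1.
(a,b)_3: α=2, u≡2; β=0, v≡1 (mod 3); (2|3)=-1, (1|3)=+1; sign (−1)^0·-1^0·+1^2 = +1.
Ram(38, 13090) = {2, 5, 7, 19}; no ℚ_2-point on the conic.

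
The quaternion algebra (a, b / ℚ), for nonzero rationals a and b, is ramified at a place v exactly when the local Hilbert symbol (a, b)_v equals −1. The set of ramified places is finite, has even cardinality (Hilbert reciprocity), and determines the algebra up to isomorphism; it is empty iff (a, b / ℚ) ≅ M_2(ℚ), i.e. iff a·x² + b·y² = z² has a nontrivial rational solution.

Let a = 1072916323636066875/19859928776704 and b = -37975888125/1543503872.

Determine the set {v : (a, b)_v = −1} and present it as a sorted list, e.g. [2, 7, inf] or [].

[3, 7]

(a, b) ≡ (3, -483) mod (ℚ^×)²; places V = {2, 3, 5, 7, 17, 23, 41, ∞}.
(a,b)_3: α=11, u≡1; β=11, v≡1 (mod 3); (1|3)=+1, (1|3)=+1; sign (−1)^1·+1^11·+1^11 = -1.
(a,b)_5: α=4, u≡3; β=4, v≡2 (mod 5); (3|5)=-1, (2|5)=-1; sign (−1)^0·-1^4·-1^4 = +1.
(a,b)_17: α=-2, u≡5; β=0, v≡12 (mod 17); (5|17)=-1, (12|17)=-1; sign (−1)^0·-1^0·-1^-2 = +1.
(a,b)_2: α=-36, β=-26; u≡3, v≡5 (mod 8); ε(u)ε(v)=1·0, αω(v)=-36·1, βω(u)=-26·1; sum ≡ 0  ⇒  +1.
(a,b)_41: α=2, u≡11; β=0, v≡8 (mod 41); (11|41)=-1, (8|41)=+1; sign (−1)^0·-1^0·+1^2 = +1.
(a,b)_23: α=0, u≡8; β=-1, v≡12 (mod 23); (8|23)=+1, (12|23)=+1; sign (−1)^0·+1^-1·+1^0 = +1.
(a,b)_∞: sgn(3)=+, sgn(-483)=−, so +1.
(a,b)_7: α=8, u≡5; β=3, v≡4 (mod 7); (5|7)=-1, (4|7)=+1; sign (−1)^0·-1^3·+1^8 = -1.
(3, -483 / ℚ) ramifies at {3, 7}: a division algebra.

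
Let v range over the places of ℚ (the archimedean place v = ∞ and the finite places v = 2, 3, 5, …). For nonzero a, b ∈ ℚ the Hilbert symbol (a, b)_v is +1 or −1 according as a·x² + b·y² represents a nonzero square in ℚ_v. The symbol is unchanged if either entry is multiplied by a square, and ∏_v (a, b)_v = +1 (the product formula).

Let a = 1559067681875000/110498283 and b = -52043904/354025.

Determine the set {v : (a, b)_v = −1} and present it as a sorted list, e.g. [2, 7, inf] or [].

(a, b) ≡ (330, -66) mod (ℚ^×)²; places V = {2, 3, 5, 7, 11, 17, 37, ∞}.
(a,b)_2: α=3, β=7; u≡5, v≡7 (mod 8); ε(u)ε(v)=0·1, αω(v)=3·0, βω(u)=7·1; sum ≡ 1  ⇒  -1.
(a,b)_∞: sgn(330)=+, sgn(-66)=−, so +1.
(a,b)_17: α=-4, u≡12; β=-2, v≡15 (mod 17); (12|17)=-1, (15|17)=+1; sign (−1)^0·-1^-2·+1^-4 = +1.
(a,b)_37: α=4, u≡26; β=2, v≡31 (mod 37); (26|37)=+1, (31|37)=-1; sign (−1)^0·+1^2·-1^4 = +1.
(a,b)_11: α=3, u≡10; β=1, v≡1 (mod 11); (10|11)=-1, (1|11)=+1; sign (−1)^1·-1^1·+1^3 = +1.
(a,b)_7: α=-2, u≡1; β=-2, v≡4 (mod 7); (1|7)=+1, (4|7)=+1; sign (−1)^0·+1^-2·+1^-2 = +1.
(a,b)_5: α=7, u≡1; β=-2, v≡1 (mod 5); (1|5)=+1, (1|5)=+1; sign (−1)^0·+1^-2·+1^7 = +1.
(a,b)_3: α=-3, u≡2; β=3, v≡2 (mod 3); (2|3)=-1, (2|3)=-1; sign (−1)^1·-1^3·-1^-3 = -1.
|Ram(330, -66)| = 2, even; anisotropic at {2, 3}.

[2, 3]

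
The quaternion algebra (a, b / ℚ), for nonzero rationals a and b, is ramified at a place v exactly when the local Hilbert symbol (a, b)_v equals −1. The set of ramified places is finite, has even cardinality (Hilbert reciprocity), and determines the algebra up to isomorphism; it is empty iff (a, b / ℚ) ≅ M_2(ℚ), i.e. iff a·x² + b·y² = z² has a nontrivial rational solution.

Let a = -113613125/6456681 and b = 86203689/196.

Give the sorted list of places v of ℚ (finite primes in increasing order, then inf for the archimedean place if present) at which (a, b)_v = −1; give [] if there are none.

[13, 41]

(a, b) ≡ (-629, 510081) mod (ℚ^×)²; places V = {2, 3, 5, 7, 11, 13, 17, 29, 37, 41, ∞}.
(a,b)_11: α=-4, u≡1; β=1, v≡10 (mod 11); (1|11)=+1, (10|11)=-1; sign (−1)^0·+1^1·-1^-4 = +1.
(a,b)_37: α=1, u≡8; β=0, v≡25 (mod 37); (8|37)=-1, (25|37)=+1; sign (−1)^0·-1^0·+1^1 = +1.
(a,b)_41: α=0, u≡7; β=1, v≡31 (mod 41); (7|41)=-1, (31|41)=+1; sign (−1)^0·-1^1·+1^0 = -1.
(a,b)_29: α=0, u≡6; β=1, v≡19 (mod 29); (6|29)=+1, (19|29)=-1; sign (−1)^0·+1^1·-1^0 = +1.
(a,b)_∞: sgn(-629)=−, sgn(510081)=+, so +1.
(a,b)_5: α=4, u≡4; β=0, v≡4 (mod 5); (4|5)=+1, (4|5)=+1; sign (−1)^0·+1^0·+1^4 = +1.
(a,b)_13: α=0, u≡5; β=3, v≡3 (mod 13); (5|13)=-1, (3|13)=+1; sign (−1)^0·-1^3·+1^0 = -1.
(a,b)_7: α=-2, u≡4; β=-2, v≡3 (mod 7); (4|7)=+1, (3|7)=-1; sign (−1)^0·+1^-2·-1^-2 = +1.
(a,b)_2: α=0, β=-2; u≡3, v≡1 (mod 8); ε(u)ε(v)=1·0, αω(v)=0·0, βω(u)=-2·1; sum ≡ 0  ⇒  +1.
(a,b)_17: α=3, u≡14; β=0, v≡8 (mod 17); (14|17)=-1, (8|17)=+1; sign (−1)^0·-1^0·+1^3 = +1.
(a,b)_3: α=-2, u≡1; β=1, v≡2 (mod 3); (1|3)=+1, (2|3)=-1; sign (−1)^0·+1^1·-1^-2 = +1.
Ram(-629, 510081) = {13, 41}; no ℚ_13-point on the conic.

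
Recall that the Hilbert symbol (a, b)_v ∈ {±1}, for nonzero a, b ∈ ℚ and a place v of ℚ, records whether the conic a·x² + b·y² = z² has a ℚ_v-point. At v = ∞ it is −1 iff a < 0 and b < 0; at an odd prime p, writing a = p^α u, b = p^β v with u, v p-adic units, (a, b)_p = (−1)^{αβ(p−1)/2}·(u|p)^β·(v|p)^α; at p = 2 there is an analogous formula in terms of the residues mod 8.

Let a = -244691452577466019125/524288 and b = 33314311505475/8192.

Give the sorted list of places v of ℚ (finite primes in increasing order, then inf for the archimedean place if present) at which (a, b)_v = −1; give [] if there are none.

(a, b) ≡ (-170, 598) mod (ℚ^×)²; places V = {2, 3, 5, 7, 11, 13, 17, 23, ∞}.
(a,b)_7: α=2, u≡3; β=2, v≡6 (mod 7); (3|7)=-1, (6|7)=-1; sign (−1)^0·-1^2·-1^2 = +1.
(a,b)_∞: sgn(-170)=−, sgn(598)=+, so +1.
(a,b)_13: α=2, u≡9; β=1, v≡11 (mod 13); (9|13)=+1, (11|13)=-1; sign (−1)^0·+1^1·-1^2 = +1.
(a,b)_3: α=2, u≡1; β=2, v≡1 (mod 3); (1|3)=+1, (1|3)=+1; sign (−1)^0·+1^2·+1^2 = +1.
(a,b)_23: α=2, u≡11; β=1, v≡6 (mod 23); (11|23)=-1, (6|23)=+1; sign (−1)^0·-1^1·+1^2 = -1.
(a,b)_2: α=-19, β=-13; u≡3, v≡3 (mod 8); ε(u)ε(v)=1·1, αω(v)=-19·1, βω(u)=-13·1; sum ≡ 1  ⇒  -1.
(a,b)_17: α=7, u≡14; β=4, v≡12 (mod 17); (14|17)=-1, (12|17)=-1; sign (−1)^0·-1^4·-1^7 = -1.
(a,b)_5: α=3, u≡4; β=2, v≡2 (mod 5); (4|5)=+1, (2|5)=-1; sign (−1)^0·+1^2·-1^3 = -1.
(a,b)_11: α=2, u≡8; β=2, v≡4 (mod 11); (8|11)=-1, (4|11)=+1; sign (−1)^0·-1^2·+1^2 = +1.
(-170, 598 / ℚ) ramifies at {2, 5, 17, 23}: a division algebra.

[2, 5, 17, 23]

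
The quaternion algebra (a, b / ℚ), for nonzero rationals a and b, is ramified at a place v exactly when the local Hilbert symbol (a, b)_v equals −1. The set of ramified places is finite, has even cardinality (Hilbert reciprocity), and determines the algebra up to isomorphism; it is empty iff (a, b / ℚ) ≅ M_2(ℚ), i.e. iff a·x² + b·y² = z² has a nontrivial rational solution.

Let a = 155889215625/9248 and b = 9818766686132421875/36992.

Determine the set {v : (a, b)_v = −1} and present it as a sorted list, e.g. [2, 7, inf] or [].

[2, 5]

(a, b) ≡ (4290, 22) mod (ℚ^×)²; places V = {2, 3, 5, 11, 13, 17, 31, ∞}.
(a,b)_11: α=3, u≡3; β=5, v≡8 (mod 11); (3|11)=+1, (8|11)=-1; sign (−1)^1·+1^5·-1^3 = +1.
(a,b)_2: α=-5, β=-7; u≡1, v≡3 (mod 8); ε(u)ε(v)=0·1, αω(v)=-5·1, βω(u)=-7·0; sum ≡ 1  ⇒  -1.
(a,b)_31: α=2, u≡22; β=4, v≡6 (mod 31); (22|31)=-1, (6|31)=-1; sign (−1)^0·-1^4·-1^2 = +1.
(a,b)_13: α=1, u≡11; β=2, v≡1 (mod 13); (11|13)=-1, (1|13)=+1; sign (−1)^0·-1^2·+1^1 = +1.
(a,b)_17: α=-2, u≡6; β=-2, v≡5 (mod 17); (6|17)=-1, (5|17)=-1; sign (−1)^0·-1^-2·-1^-2 = +1.
(a,b)_3: α=1, u≡2; β=0, v≡1 (mod 3); (2|3)=-1, (1|3)=+1; sign (−1)^0·-1^0·+1^1 = +1.
(a,b)_∞: sgn(4290)=+, sgn(22)=+, so +1.
(a,b)_5: α=5, u≡3; β=8, v≡2 (mod 5); (3|5)=-1, (2|5)=-1; sign (−1)^0·-1^8·-1^5 = -1.
|Ram(4290, 22)| = 2, even; anisotropic at {2, 5}.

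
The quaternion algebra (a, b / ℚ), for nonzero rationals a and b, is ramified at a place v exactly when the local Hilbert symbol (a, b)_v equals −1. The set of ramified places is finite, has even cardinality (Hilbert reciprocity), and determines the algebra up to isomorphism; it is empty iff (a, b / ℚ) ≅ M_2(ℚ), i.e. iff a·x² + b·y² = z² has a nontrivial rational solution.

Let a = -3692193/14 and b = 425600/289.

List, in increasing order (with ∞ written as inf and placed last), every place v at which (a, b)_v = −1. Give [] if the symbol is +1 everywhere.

[2, 3, 7, 19]

(a, b) ≡ (-37758, 266) mod (ℚ^×)²; places V = {2, 3, 5, 7, 17, 19, 29, 31, 37, ∞}.
(a,b)_37: α=2, u≡32; β=0, v≡28 (mod 37); (32|37)=-1, (28|37)=+1; sign (−1)^0·-1^0·+1^2 = +1.
(a,b)_5: α=0, u≡3; β=2, v≡1 (mod 5); (3|5)=-1, (1|5)=+1; sign (−1)^0·-1^2·+1^0 = +1.
(a,b)_19: α=0, u≡15; β=1, v≡14 (mod 19); (15|19)=-1, (14|19)=-1; sign (−1)^0·-1^1·-1^0 = -1.
(a,b)_17: α=0, u≡16; β=-2, v≡5 (mod 17); (16|17)=+1, (5|17)=-1; sign (−1)^0·+1^-2·-1^0 = +1.
(a,b)_∞: sgn(-37758)=−, sgn(266)=+, so +1.
(a,b)_2: α=-1, β=7; u≡1, v≡5 (mod 8); ε(u)ε(v)=0·0, αω(v)=-1·1, βω(u)=7·0; sum ≡ 1  ⇒  -1.
(a,b)_29: α=1, u≡14; β=0, v≡4 (mod 29); (14|29)=-1, (4|29)=+1; sign (−1)^0·-1^0·+1^1 = +1.
(a,b)_7: α=-1, u≡3; β=1, v≡6 (mod 7); (3|7)=-1, (6|7)=-1; sign (−1)^1·-1^1·-1^-1 = -1.
(a,b)_3: α=1, u≡2; β=0, v≡2 (mod 3); (2|3)=-1, (2|3)=-1; sign (−1)^0·-1^0·-1^1 = -1.
(a,b)_31: α=1, u≡11; β=0, v≡28 (mod 31); (11|31)=-1, (28|31)=+1; sign (−1)^0·-1^0·+1^1 = +1.
(-37758, 266 / ℚ) ramifies at {2, 3, 7, 19}: a division algebra.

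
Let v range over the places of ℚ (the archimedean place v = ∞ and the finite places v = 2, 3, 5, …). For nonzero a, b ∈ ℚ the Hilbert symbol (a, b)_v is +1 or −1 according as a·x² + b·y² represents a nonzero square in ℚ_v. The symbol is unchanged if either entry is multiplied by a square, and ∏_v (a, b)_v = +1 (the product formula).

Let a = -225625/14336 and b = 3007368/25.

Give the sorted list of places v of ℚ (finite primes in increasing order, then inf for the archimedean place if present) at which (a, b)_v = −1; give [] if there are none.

[7, 17]

Mod squares: a ≡ -14, b ≡ 9282. Check v ∈ {∞, 2, 3, 5, 7, 13, 17, 19}.
v=17: a=17^0·(≡10), b=17^1·(≡13) mod 17; (10|17)=-1, (13|17)=+1; (−1)^{0·1·8}·(-1)^1·(+1)^0 = -1.
v=7: a=7^-1·(≡5), b=7^1·(≡5) mod 7; (5|7)=-1, (5|7)=-1; (−1)^{-1·1·3}·(-1)^1·(-1)^-1 = -1.
v=13: a=13^0·(≡12), b=13^1·(≡12) mod 13; (12|13)=+1, (12|13)=+1; (−1)^{0·1·6}·(+1)^1·(+1)^0 = +1.
v=19: a=19^2·(≡4), b=19^0·(≡8) mod 19; (4|19)=+1, (8|19)=-1; (−1)^{2·0·9}·(+1)^0·(-1)^2 = +1.
v=5: a=5^4·(≡4), b=5^-2·(≡3) mod 5; (4|5)=+1, (3|5)=-1; (−1)^{4·-2·2}·(+1)^-2·(-1)^4 = +1.
v=∞: -14 < 0 and 9282 > 0  ⇒  (a,b)_∞ = +1.
v=2: v_2(a)=-11, v_2(b)=3; units ≡ 1, 1 (mod 8); ε·ε+αω+βω = 0·0+-11·0+3·0 ≡ 0  ⇒  (a,b)_2 = +1.
v=3: a=3^0·(≡1), b=3^5·(≡1) mod 3; (1|3)=+1, (1|3)=+1; (−1)^{0·5·1}·(+1)^5·(+1)^0 = +1.
(-14, 9282 / ℚ) ramifies at {7, 17}: a division algebra.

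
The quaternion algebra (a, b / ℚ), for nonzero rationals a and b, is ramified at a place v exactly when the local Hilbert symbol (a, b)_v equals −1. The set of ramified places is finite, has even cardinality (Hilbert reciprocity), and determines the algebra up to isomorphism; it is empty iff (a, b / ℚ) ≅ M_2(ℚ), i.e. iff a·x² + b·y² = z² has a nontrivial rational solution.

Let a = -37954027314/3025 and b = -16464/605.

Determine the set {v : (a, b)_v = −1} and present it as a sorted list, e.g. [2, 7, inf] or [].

[2, 3, 17, inf]

Mod squares: a ≡ -34, b ≡ -105. Check v ∈ {∞, 2, 3, 5, 7, 11, 17, 37, 43}.
v=7: a=7^2·(≡1), b=7^3·(≡5) mod 7; (1|7)=+1, (5|7)=-1; (−1)^{2·3·3}·(+1)^3·(-1)^2 = +1.
v=2: v_2(a)=1, v_2(b)=4; units ≡ 7, 7 (mod 8); ε·ε+αω+βω = 1·1+1·0+4·0 ≡ 1  ⇒  (a,b)_2 = -1.
v=17: a=17^1·(≡4), b=17^0·(≡6) mod 17; (4|17)=+1, (6|17)=-1; (−1)^{1·0·8}·(+1)^0·(-1)^1 = -1.
v=∞: -34 < 0 and -105 < 0  ⇒  (a,b)_∞ = -1.
v=3: a=3^2·(≡2), b=3^1·(≡1) mod 3; (2|3)=-1, (1|3)=+1; (−1)^{2·1·1}·(-1)^1·(+1)^2 = -1.
v=43: a=43^2·(≡14), b=43^0·(≡16) mod 43; (14|43)=+1, (16|43)=+1; (−1)^{2·0·21}·(+1)^0·(+1)^2 = +1.
v=11: a=11^-2·(≡2), b=11^-2·(≡5) mod 11; (2|11)=-1, (5|11)=+1; (−1)^{-2·-2·5}·(-1)^-2·(+1)^-2 = +1.
v=5: a=5^-2·(≡1), b=5^-1·(≡1) mod 5; (1|5)=+1, (1|5)=+1; (−1)^{-2·-1·2}·(+1)^-1·(+1)^-2 = +1.
v=37: a=37^2·(≡36), b=37^0·(≡20) mod 37; (36|37)=+1, (20|37)=-1; (−1)^{2·0·18}·(+1)^0·(-1)^2 = +1.
Ram(-34, -105) = {2, 3, 17, ∞}; no ℚ_2-point on the conic.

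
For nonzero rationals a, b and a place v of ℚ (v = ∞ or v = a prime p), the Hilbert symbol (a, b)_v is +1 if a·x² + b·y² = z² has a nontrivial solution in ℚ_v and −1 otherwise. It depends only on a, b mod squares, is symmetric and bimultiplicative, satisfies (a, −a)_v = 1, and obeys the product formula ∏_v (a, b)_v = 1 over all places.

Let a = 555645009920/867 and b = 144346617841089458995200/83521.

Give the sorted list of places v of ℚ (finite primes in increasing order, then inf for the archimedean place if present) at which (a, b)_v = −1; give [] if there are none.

Mod squares: a ≡ 4290, b ≡ 77. Check v ∈ {∞, 2, 3, 5, 7, 11, 13, 17}.
v=7: a=7^2·(≡6), b=7^3·(≡4) mod 7; (6|7)=-1, (4|7)=+1; (−1)^{2·3·3}·(-1)^3·(+1)^2 = -1.
v=17: a=17^-2·(≡3), b=17^-4·(≡1) mod 17; (3|17)=-1, (1|17)=+1; (−1)^{-2·-4·8}·(-1)^-4·(+1)^-2 = +1.
v=5: a=5^1·(≡2), b=5^2·(≡3) mod 5; (2|5)=-1, (3|5)=-1; (−1)^{1·2·2}·(-1)^2·(-1)^1 = -1.
v=3: a=3^-1·(≡2), b=3^2·(≡2) mod 3; (2|3)=-1, (2|3)=-1; (−1)^{-1·2·1}·(-1)^2·(-1)^-1 = -1.
v=∞: 4290 > 0 and 77 > 0  ⇒  (a,b)_∞ = +1.
v=11: a=11^3·(≡1), b=11^5·(≡7) mod 11; (1|11)=+1, (7|11)=-1; (−1)^{3·5·5}·(+1)^5·(-1)^3 = +1.
v=2: v_2(a)=17, v_2(b)=36; units ≡ 1, 5 (mod 8); ε·ε+αω+βω = 0·0+17·1+36·0 ≡ 1  ⇒  (a,b)_2 = -1.
v=13: a=13^1·(≡2), b=13^2·(≡4) mod 13; (2|13)=-1, (4|13)=+1; (−1)^{1·2·6}·(-1)^2·(+1)^1 = +1.
(4290, 77 / ℚ) ramifies at {2, 3, 5, 7}: a division algebra.

[2, 3, 5, 7]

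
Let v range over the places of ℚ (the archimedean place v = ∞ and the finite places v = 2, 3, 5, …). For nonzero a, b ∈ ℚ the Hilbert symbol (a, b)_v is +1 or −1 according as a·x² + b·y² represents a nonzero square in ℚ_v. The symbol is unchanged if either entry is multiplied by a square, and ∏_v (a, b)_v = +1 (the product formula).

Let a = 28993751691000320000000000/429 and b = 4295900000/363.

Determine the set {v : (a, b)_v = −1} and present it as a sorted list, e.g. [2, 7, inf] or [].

Mod squares: a ≡ 7293, b ≡ 3570. Check v ∈ {∞, 2, 3, 5, 7, 11, 13, 17, 19}.
v=2: v_2(a)=18, v_2(b)=5; units ≡ 5, 1 (mod 8); ε·ε+αω+βω = 0·0+18·0+5·1 ≡ 1  ⇒  (a,b)_2 = -1.
v=5: a=5^10·(≡2), b=5^5·(≡1) mod 5; (2|5)=-1, (1|5)=+1; (−1)^{10·5·2}·(-1)^5·(+1)^10 = -1.
v=13: a=13^-1·(≡7), b=13^0·(≡11) mod 13; (7|13)=-1, (11|13)=-1; (−1)^{-1·0·6}·(-1)^0·(-1)^-1 = -1.
v=19: a=19^6·(≡17), b=19^2·(≡17) mod 19; (17|19)=+1, (17|19)=+1; (−1)^{6·2·9}·(+1)^2·(+1)^6 = +1.
v=7: a=7^2·(≡6), b=7^1·(≡3) mod 7; (6|7)=-1, (3|7)=-1; (−1)^{2·1·3}·(-1)^1·(-1)^2 = -1.
v=∞: 7293 > 0 and 3570 > 0  ⇒  (a,b)_∞ = +1.
v=17: a=17^3·(≡4), b=17^1·(≡11) mod 17; (4|17)=+1, (11|17)=-1; (−1)^{3·1·8}·(+1)^1·(-1)^3 = -1.
v=3: a=3^-1·(≡1), b=3^-1·(≡2) mod 3; (1|3)=+1, (2|3)=-1; (−1)^{-1·-1·1}·(+1)^-1·(-1)^-1 = +1.
v=11: a=11^-1·(≡3), b=11^-2·(≡6) mod 11; (3|11)=+1, (6|11)=-1; (−1)^{-1·-2·5}·(+1)^-2·(-1)^-1 = -1.
Ram(7293, 3570) = {2, 5, 7, 11, 13, 17}; no ℚ_2-point on the conic.

[2, 5, 7, 11, 13, 17]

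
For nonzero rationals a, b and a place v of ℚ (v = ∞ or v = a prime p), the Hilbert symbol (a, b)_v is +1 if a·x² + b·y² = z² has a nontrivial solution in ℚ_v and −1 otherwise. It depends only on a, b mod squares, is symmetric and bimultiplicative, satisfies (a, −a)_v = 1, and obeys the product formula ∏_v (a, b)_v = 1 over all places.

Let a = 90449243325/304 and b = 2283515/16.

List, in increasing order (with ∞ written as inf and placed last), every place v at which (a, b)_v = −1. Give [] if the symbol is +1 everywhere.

[2, 5, 13, 17, 19, 29]

(a, b) ≡ (9367, 1235) mod (ℚ^×)²; places V = {2, 3, 5, 7, 13, 17, 19, 29, 43, ∞}.
(a,b)_19: α=-1, u≡14; β=1, v≡3 (mod 19); (14|19)=-1, (3|19)=-1; sign (−1)^1·-1^1·-1^-1 = -1.
(a,b)_3: α=4, u≡1; β=0, v≡2 (mod 3); (1|3)=+1, (2|3)=-1; sign (−1)^0·+1^0·-1^4 = +1.
(a,b)_5: α=2, u≡2; β=1, v≡3 (mod 5); (2|5)=-1, (3|5)=-1; sign (−1)^0·-1^1·-1^2 = -1.
(a,b)_13: α=0, u≡5; β=1, v≡4 (mod 13); (5|13)=-1, (4|13)=+1; sign (−1)^0·-1^1·+1^0 = -1.
(a,b)_29: α=1, u≡9; β=0, v≡27 (mod 29); (9|29)=+1, (27|29)=-1; sign (−1)^0·+1^0·-1^1 = -1.
(a,b)_∞: sgn(9367)=+, sgn(1235)=+, so +1.
(a,b)_17: α=1, u≡6; β=0, v≡10 (mod 17); (6|17)=-1, (10|17)=-1; sign (−1)^0·-1^0·-1^1 = -1.
(a,b)_7: α=2, u≡2; β=0, v≡5 (mod 7); (2|7)=+1, (5|7)=-1; sign (−1)^0·+1^0·-1^2 = +1.
(a,b)_2: α=-4, β=-4; u≡7, v≡3 (mod 8); ε(u)ε(v)=1·1, αω(v)=-4·1, βω(u)=-4·0; sum ≡ 1  ⇒  -1.
(a,b)_43: α=2, u≡31; β=2, v≡10 (mod 43); (31|43)=+1, (10|43)=+1; sign (−1)^0·+1^2·+1^2 = +1.
Ram(9367, 1235) = {2, 5, 13, 17, 19, 29}; no ℚ_2-point on the conic.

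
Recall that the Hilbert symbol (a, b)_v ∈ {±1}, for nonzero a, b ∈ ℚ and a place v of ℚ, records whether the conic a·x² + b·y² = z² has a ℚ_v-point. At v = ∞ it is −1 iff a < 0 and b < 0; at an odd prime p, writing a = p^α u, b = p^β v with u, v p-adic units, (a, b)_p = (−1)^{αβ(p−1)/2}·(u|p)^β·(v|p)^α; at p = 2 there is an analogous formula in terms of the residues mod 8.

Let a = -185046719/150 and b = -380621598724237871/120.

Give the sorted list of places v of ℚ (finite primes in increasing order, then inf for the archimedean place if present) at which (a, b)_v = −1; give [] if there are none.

(a, b) ≡ (-38874, -194370) mod (ℚ^×)²; places V = {2, 3, 5, 7, 11, 13, 19, 31, ∞}.
(a,b)_7: α=0, u≡1; β=2, v≡6 (mod 7); (1|7)=+1, (6|7)=-1; sign (−1)^0·+1^2·-1^0 = +1.
(a,b)_31: α=1, u≡15; β=3, v≡24 (mod 31); (15|31)=-1, (24|31)=-1; sign (−1)^1·-1^3·-1^1 = -1.
(a,b)_13: α=4, u≡3; β=4, v≡8 (mod 13); (3|13)=+1, (8|13)=-1; sign (−1)^0·+1^4·-1^4 = +1.
(a,b)_11: α=1, u≡2; β=3, v≡10 (mod 11); (2|11)=-1, (10|11)=-1; sign (−1)^1·-1^3·-1^1 = -1.
(a,b)_3: α=-1, u≡2; β=-1, v≡1 (mod 3); (2|3)=-1, (1|3)=+1; sign (−1)^1·-1^-1·+1^-1 = +1.
(a,b)_∞: sgn(-38874)=−, sgn(-194370)=−, so -1.
(a,b)_5: α=-2, u≡1; β=-1, v≡1 (mod 5); (1|5)=+1, (1|5)=+1; sign (−1)^0·+1^-1·+1^-2 = +1.
(a,b)_2: α=-1, β=-3; u≡3, v≡7 (mod 8); ε(u)ε(v)=1·1, αω(v)=-1·0, βω(u)=-3·1; sum ≡ 0  ⇒  +1.
(a,b)_19: α=1, u≡17; β=3, v≡1 (mod 19); (17|19)=+1, (1|19)=+1; sign (−1)^1·+1^3·+1^1 = -1.
(-38874, -194370 / ℚ) ramifies at {11, 19, 31, ∞}: a division algebra.

[11, 19, 31, inf]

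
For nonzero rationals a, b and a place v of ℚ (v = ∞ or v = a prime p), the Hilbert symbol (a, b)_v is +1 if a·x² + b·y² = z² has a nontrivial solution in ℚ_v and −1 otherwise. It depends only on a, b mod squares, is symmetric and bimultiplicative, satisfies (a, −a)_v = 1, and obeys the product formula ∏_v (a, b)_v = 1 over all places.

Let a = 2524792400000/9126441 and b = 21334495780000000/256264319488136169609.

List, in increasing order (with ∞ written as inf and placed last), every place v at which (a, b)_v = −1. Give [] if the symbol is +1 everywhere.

(a, b) ≡ (2210, 1105) mod (ℚ^×)²; places V = {2, 3, 5, 7, 13, 17, 19, 23, 53, ∞}.
(a,b)_23: α=0, u≡6; β=-4, v≡9 (mod 23); (6|23)=+1, (9|23)=+1; sign (−1)^0·+1^-4·+1^0 = +1.
(a,b)_2: α=7, β=8; u≡1, v≡1 (mod 8); ε(u)ε(v)=0·0, αω(v)=7·0, βω(u)=8·0; sum ≡ 0  ⇒  +1.
(a,b)_53: α=-2, u≡16; β=-4, v≡3 (mod 53); (16|53)=+1, (3|53)=-1; sign (−1)^0·+1^-4·-1^-2 = +1.
(a,b)_3: α=-2, u≡2; β=-8, v≡1 (mod 3); (2|3)=-1, (1|3)=+1; sign (−1)^0·-1^-8·+1^-2 = +1.
(a,b)_7: α=0, u≡5; β=-2, v≡3 (mod 7); (5|7)=-1, (3|7)=-1; sign (−1)^0·-1^-2·-1^0 = +1.
(a,b)_17: α=1, u≡5; β=1, v≡3 (mod 17); (5|17)=-1, (3|17)=-1; sign (−1)^0·-1^1·-1^1 = +1.
(a,b)_∞: sgn(2210)=+, sgn(1105)=+, so +1.
(a,b)_5: α=5, u≡3; β=7, v≡1 (mod 5); (3|5)=-1, (1|5)=+1; sign (−1)^0·-1^7·+1^5 = -1.
(a,b)_19: α=-2, u≡4; β=-2, v≡12 (mod 19); (4|19)=+1, (12|19)=-1; sign (−1)^0·+1^-2·-1^-2 = +1.
(a,b)_13: α=5, u≡1; β=7, v≡6 (mod 13); (1|13)=+1, (6|13)=-1; sign (−1)^0·+1^7·-1^5 = -1.
|Ram(2210, 1105)| = 2, even; anisotropic at {5, 13}.

[5, 13]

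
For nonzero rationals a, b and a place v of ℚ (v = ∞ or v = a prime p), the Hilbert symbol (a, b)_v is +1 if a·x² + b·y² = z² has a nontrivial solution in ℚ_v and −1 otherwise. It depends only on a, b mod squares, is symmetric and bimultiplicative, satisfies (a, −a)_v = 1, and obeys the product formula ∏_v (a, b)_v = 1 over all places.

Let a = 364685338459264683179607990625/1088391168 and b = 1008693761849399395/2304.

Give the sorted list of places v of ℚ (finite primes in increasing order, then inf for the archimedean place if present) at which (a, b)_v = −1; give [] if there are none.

Mod squares: a ≡ 202130, b ≡ 2755. Check v ∈ {∞, 2, 3, 5, 7, 11, 17, 19, 29, 41}.
v=29: a=29^3·(≡2), b=29^3·(≡2) mod 29; (2|29)=-1, (2|29)=-1; (−1)^{3·3·14}·(-1)^3·(-1)^3 = +1.
v=19: a=19^6·(≡14), b=19^3·(≡15) mod 19; (14|19)=-1, (15|19)=-1; (−1)^{6·3·9}·(-1)^3·(-1)^6 = -1.
v=7: a=7^2·(≡3), b=7^2·(≡1) mod 7; (3|7)=-1, (1|7)=+1; (−1)^{2·2·3}·(-1)^2·(+1)^2 = +1.
v=∞: 202130 > 0 and 2755 > 0  ⇒  (a,b)_∞ = +1.
v=11: a=11^6·(≡5), b=11^4·(≡1) mod 11; (5|11)=+1, (1|11)=+1; (−1)^{6·4·5}·(+1)^4·(+1)^6 = +1.
v=17: a=17^1·(≡6), b=17^0·(≡4) mod 17; (6|17)=-1, (4|17)=+1; (−1)^{1·0·8}·(-1)^0·(+1)^1 = +1.
v=41: a=41^3·(≡10), b=41^2·(≡36) mod 41; (10|41)=+1, (36|41)=+1; (−1)^{3·2·20}·(+1)^2·(+1)^3 = +1.
v=2: v_2(a)=-11, v_2(b)=-8; units ≡ 1, 3 (mod 8); ε·ε+αω+βω = 0·1+-11·1+-8·0 ≡ 1  ⇒  (a,b)_2 = -1.
v=3: a=3^-12·(≡2), b=3^-2·(≡1) mod 3; (2|3)=-1, (1|3)=+1; (−1)^{-12·-2·1}·(-1)^-2·(+1)^-12 = +1.
v=5: a=5^5·(≡4), b=5^1·(≡1) mod 5; (4|5)=+1, (1|5)=+1; (−1)^{5·1·2}·(+1)^1·(+1)^5 = +1.
Ram(202130, 2755) = {2, 19}; no ℚ_2-point on the conic.

[2, 19]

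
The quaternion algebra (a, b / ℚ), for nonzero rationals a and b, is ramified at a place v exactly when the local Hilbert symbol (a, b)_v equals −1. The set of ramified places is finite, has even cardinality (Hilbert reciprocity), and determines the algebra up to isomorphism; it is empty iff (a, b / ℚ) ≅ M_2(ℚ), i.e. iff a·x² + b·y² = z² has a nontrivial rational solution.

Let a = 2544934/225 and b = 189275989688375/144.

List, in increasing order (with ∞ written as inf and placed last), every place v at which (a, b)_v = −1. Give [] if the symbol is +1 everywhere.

Mod squares: a ≡ 8806, b ≡ 66215. Check v ∈ {∞, 2, 3, 5, 7, 17, 19, 37, 41}.
v=17: a=17^3·(≡2), b=17^5·(≡1) mod 17; (2|17)=+1, (1|17)=+1; (−1)^{3·5·8}·(+1)^5·(+1)^3 = +1.
v=41: a=41^0·(≡36), b=41^1·(≡32) mod 41; (36|41)=+1, (32|41)=+1; (−1)^{0·1·20}·(+1)^1·(+1)^0 = +1.
v=37: a=37^1·(≡12), b=37^2·(≡15) mod 37; (12|37)=+1, (15|37)=-1; (−1)^{1·2·18}·(+1)^2·(-1)^1 = -1.
v=7: a=7^1·(≡3), b=7^0·(≡4) mod 7; (3|7)=-1, (4|7)=+1; (−1)^{1·0·3}·(-1)^0·(+1)^1 = +1.
v=5: a=5^-2·(≡1), b=5^3·(≡3) mod 5; (1|5)=+1, (3|5)=-1; (−1)^{-2·3·2}·(+1)^3·(-1)^-2 = +1.
v=2: v_2(a)=1, v_2(b)=-4; units ≡ 3, 7 (mod 8); ε·ε+αω+βω = 1·1+1·0+-4·1 ≡ 1  ⇒  (a,b)_2 = -1.
v=3: a=3^-2·(≡1), b=3^-2·(≡2) mod 3; (1|3)=+1, (2|3)=-1; (−1)^{-2·-2·1}·(+1)^-2·(-1)^-2 = +1.
v=19: a=19^0·(≡7), b=19^1·(≡18) mod 19; (7|19)=+1, (18|19)=-1; (−1)^{0·1·9}·(+1)^1·(-1)^0 = +1.
v=∞: 8806 > 0 and 66215 > 0  ⇒  (a,b)_∞ = +1.
Ram(8806, 66215) = {2, 37}; no ℚ_2-point on the conic.

[2, 37]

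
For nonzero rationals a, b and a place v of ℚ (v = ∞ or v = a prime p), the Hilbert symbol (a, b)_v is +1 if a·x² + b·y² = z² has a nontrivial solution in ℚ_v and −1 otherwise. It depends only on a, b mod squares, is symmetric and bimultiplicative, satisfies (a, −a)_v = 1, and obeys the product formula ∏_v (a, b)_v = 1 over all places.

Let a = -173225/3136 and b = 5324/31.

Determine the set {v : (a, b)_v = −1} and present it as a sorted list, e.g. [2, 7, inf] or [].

Mod squares: a ≡ -41, b ≡ 341. Check v ∈ {∞, 2, 5, 7, 11, 13, 31, 41}.
v=2: v_2(a)=-6, v_2(b)=2; units ≡ 7, 5 (mod 8); ε·ε+αω+βω = 1·0+-6·1+2·0 ≡ 0  ⇒  (a,b)_2 = +1.
v=31: a=31^0·(≡13), b=31^-1·(≡23) mod 31; (13|31)=-1, (23|31)=-1; (−1)^{0·-1·15}·(-1)^-1·(-1)^0 = -1.
v=5: a=5^2·(≡1), b=5^0·(≡4) mod 5; (1|5)=+1, (4|5)=+1; (−1)^{2·0·2}·(+1)^0·(+1)^2 = +1.
v=7: a=7^-2·(≡4), b=7^0·(≡6) mod 7; (4|7)=+1, (6|7)=-1; (−1)^{-2·0·3}·(+1)^0·(-1)^-2 = +1.
v=∞: -41 < 0 and 341 > 0  ⇒  (a,b)_∞ = +1.
v=13: a=13^2·(≡5), b=13^0·(≡4) mod 13; (5|13)=-1, (4|13)=+1; (−1)^{2·0·6}·(-1)^0·(+1)^2 = +1.
v=41: a=41^1·(≡4), b=41^0·(≡17) mod 41; (4|41)=+1, (17|41)=-1; (−1)^{1·0·20}·(+1)^0·(-1)^1 = -1.
v=11: a=11^0·(≡3), b=11^3·(≡9) mod 11; (3|11)=+1, (9|11)=+1; (−1)^{0·3·5}·(+1)^3·(+1)^0 = +1.
|Ram(-41, 341)| = 2, even; anisotropic at {31, 41}.

[31, 41]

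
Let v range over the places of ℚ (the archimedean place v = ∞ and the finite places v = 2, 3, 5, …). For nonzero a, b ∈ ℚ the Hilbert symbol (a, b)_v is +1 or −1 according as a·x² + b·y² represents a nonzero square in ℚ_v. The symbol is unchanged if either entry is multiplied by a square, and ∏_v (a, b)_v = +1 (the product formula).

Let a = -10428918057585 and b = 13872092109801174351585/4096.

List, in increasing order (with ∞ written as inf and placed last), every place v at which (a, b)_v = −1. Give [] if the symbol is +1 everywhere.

(a, b) ≡ (-185, 74865) mod (ℚ^×)²; places V = {2, 3, 5, 7, 23, 31, 37, ∞}.
(a,b)_31: α=2, u≡4; β=3, v≡7 (mod 31); (4|31)=+1, (7|31)=+1; sign (−1)^0·+1^3·+1^2 = +1.
(a,b)_3: α=4, u≡1; β=5, v≡1 (mod 3); (1|3)=+1, (1|3)=+1; sign (−1)^0·+1^5·+1^4 = +1.
(a,b)_5: α=1, u≡3; β=1, v≡2 (mod 5); (3|5)=-1, (2|5)=-1; sign (−1)^0·-1^1·-1^1 = +1.
(a,b)_37: α=3, u≡15; β=4, v≡15 (mod 37); (15|37)=-1, (15|37)=-1; sign (−1)^0·-1^4·-1^3 = -1.
(a,b)_2: α=0, β=-12; u≡7, v≡1 (mod 8); ε(u)ε(v)=1·0, αω(v)=0·0, βω(u)=-12·0; sum ≡ 0  ⇒  +1.
(a,b)_7: α=0, u≡1; β=5, v≡6 (mod 7); (1|7)=+1, (6|7)=-1; sign (−1)^0·+1^5·-1^0 = +1.
(a,b)_∞: sgn(-185)=−, sgn(74865)=+, so +1.
(a,b)_23: α=2, u≡7; β=3, v≡18 (mod 23); (7|23)=-1, (18|23)=+1; sign (−1)^0·-1^3·+1^2 = -1.
|Ram(-185, 74865)| = 2, even; anisotropic at {23, 37}.

[23, 37]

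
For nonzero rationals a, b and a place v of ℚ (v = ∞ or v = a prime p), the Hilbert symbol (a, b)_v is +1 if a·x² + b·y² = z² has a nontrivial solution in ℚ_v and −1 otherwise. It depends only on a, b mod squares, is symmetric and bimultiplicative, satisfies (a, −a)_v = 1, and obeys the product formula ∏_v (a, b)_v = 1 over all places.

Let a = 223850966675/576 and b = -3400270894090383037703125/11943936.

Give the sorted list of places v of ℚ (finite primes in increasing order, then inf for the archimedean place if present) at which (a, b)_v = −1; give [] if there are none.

(a, b) ≡ (182735483, -133) mod (ℚ^×)²; places V = {2, 3, 5, 7, 19, 23, 31, 41, 47, ∞}.
(a,b)_∞: sgn(182735483)=+, sgn(-133)=−, so +1.
(a,b)_47: α=1, u≡2; β=2, v≡32 (mod 47); (2|47)=+1, (32|47)=+1; sign (−1)^0·+1^2·+1^1 = +1.
(a,b)_31: α=1, u≡21; β=2, v≡29 (mod 31); (21|31)=-1, (29|31)=-1; sign (−1)^0·-1^2·-1^1 = -1.
(a,b)_3: α=-2, u≡2; β=-6, v≡2 (mod 3); (2|3)=-1, (2|3)=-1; sign (−1)^0·-1^-6·-1^-2 = +1.
(a,b)_41: α=1, u≡19; β=2, v≡32 (mod 41); (19|41)=-1, (32|41)=+1; sign (−1)^0·-1^2·+1^1 = +1.
(a,b)_19: α=1, u≡4; β=3, v≡15 (mod 19); (4|19)=+1, (15|19)=-1; sign (−1)^1·+1^3·-1^1 = +1.
(a,b)_2: α=-6, β=-14; u≡3, v≡3 (mod 8); ε(u)ε(v)=1·1, αω(v)=-6·1, βω(u)=-14·1; sum ≡ 1  ⇒  -1.
(a,b)_7: α=3, u≡1; β=5, v≡1 (mod 7); (1|7)=+1, (1|7)=+1; sign (−1)^1·+1^5·+1^3 = -1.
(a,b)_5: α=2, u≡2; β=6, v≡2 (mod 5); (2|5)=-1, (2|5)=-1; sign (−1)^0·-1^6·-1^2 = +1.
(a,b)_23: α=1, u≡4; β=2, v≡10 (mod 23); (4|23)=+1, (10|23)=-1; sign (−1)^0·+1^2·-1^1 = -1.
Ram(182735483, -133) = {2, 7, 23, 31}; no ℚ_2-point on the conic.

[2, 7, 23, 31]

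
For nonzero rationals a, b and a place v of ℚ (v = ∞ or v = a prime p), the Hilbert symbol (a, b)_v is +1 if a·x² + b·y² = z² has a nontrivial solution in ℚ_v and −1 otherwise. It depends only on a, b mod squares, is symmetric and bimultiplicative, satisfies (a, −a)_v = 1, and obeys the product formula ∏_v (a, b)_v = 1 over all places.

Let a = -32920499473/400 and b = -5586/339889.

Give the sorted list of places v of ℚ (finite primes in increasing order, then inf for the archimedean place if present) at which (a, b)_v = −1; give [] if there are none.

[2, 3, 17, 19, 29, inf]

(a, b) ≡ (-14902897, -114) mod (ℚ^×)²; places V = {2, 3, 5, 7, 11, 17, 19, 29, 37, 43, 47, 53, ∞}.
(a,b)_19: α=1, u≡13; β=1, v≡14 (mod 19); (13|19)=-1, (14|19)=-1; sign (−1)^1·-1^1·-1^1 = -1.
(a,b)_3: α=0, u≡2; β=1, v≡1 (mod 3); (2|3)=-1, (1|3)=+1; sign (−1)^0·-1^1·+1^0 = -1.
(a,b)_5: α=-2, u≡2; β=0, v≡1 (mod 5); (2|5)=-1, (1|5)=+1; sign (−1)^0·-1^0·+1^-2 = +1.
(a,b)_11: α=0, u≡10; β=-2, v≡6 (mod 11); (10|11)=-1, (6|11)=-1; sign (−1)^0·-1^-2·-1^0 = +1.
(a,b)_∞: sgn(-14902897)=−, sgn(-114)=−, so -1.
(a,b)_29: α=1, u≡6; β=0, v≡27 (mod 29); (6|29)=+1, (27|29)=-1; sign (−1)^0·+1^0·-1^1 = -1.
(a,b)_2: α=-4, β=1; u≡7, v≡7 (mod 8); ε(u)ε(v)=1·1, αω(v)=-4·0, βω(u)=1·0; sum ≡ 1  ⇒  -1.
(a,b)_7: α=0, u≡6; β=2, v≡3 (mod 7); (6|7)=-1, (3|7)=-1; sign (−1)^0·-1^2·-1^0 = +1.
(a,b)_17: α=1, u≡4; β=0, v≡3 (mod 17); (4|17)=+1, (3|17)=-1; sign (−1)^0·+1^0·-1^1 = -1.
(a,b)_47: α=2, u≡8; β=0, v≡34 (mod 47); (8|47)=+1, (34|47)=+1; sign (−1)^0·+1^0·+1^2 = +1.
(a,b)_53: α=0, u≡32; β=-2, v≡41 (mod 53); (32|53)=-1, (41|53)=-1; sign (−1)^0·-1^-2·-1^0 = +1.
(a,b)_37: α=1, u≡28; β=0, v≡16 (mod 37); (28|37)=+1, (16|37)=+1; sign (−1)^0·+1^0·+1^1 = +1.
(a,b)_43: α=1, u≡31; β=0, v≡23 (mod 43); (31|43)=+1, (23|43)=+1; sign (−1)^0·+1^0·+1^1 = +1.
Ram(-14902897, -114) = {2, 3, 17, 19, 29, ∞}; no ℚ_2-point on the conic.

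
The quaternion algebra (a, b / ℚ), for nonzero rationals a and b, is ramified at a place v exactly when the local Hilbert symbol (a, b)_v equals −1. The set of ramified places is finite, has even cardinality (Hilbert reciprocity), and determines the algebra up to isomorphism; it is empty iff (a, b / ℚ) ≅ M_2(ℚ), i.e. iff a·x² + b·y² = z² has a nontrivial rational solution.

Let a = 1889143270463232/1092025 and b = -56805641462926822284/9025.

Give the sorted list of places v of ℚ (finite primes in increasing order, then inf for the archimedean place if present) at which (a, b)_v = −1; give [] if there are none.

[23, 37]

Mod squares: a ≡ 23, b ≡ -851. Check v ∈ {∞, 2, 3, 5, 7, 11, 13, 19, 23, 29, 37}.
v=∞: 23 > 0 and -851 < 0  ⇒  (a,b)_∞ = +1.
v=3: a=3^14·(≡2), b=3^6·(≡1) mod 3; (2|3)=-1, (1|3)=+1; (−1)^{14·6·1}·(-1)^6·(+1)^14 = +1.
v=7: a=7^2·(≡2), b=7^6·(≡3) mod 7; (2|7)=+1, (3|7)=-1; (−1)^{2·6·3}·(+1)^6·(-1)^2 = +1.
v=2: v_2(a)=8, v_2(b)=2; units ≡ 7, 5 (mod 8); ε·ε+αω+βω = 1·0+8·1+2·0 ≡ 0  ⇒  (a,b)_2 = +1.
v=37: a=37^2·(≡5), b=37^3·(≡17) mod 37; (5|37)=-1, (17|37)=-1; (−1)^{2·3·18}·(-1)^3·(-1)^2 = -1.
v=29: a=29^0·(≡25), b=29^2·(≡19) mod 29; (25|29)=+1, (19|29)=-1; (−1)^{0·2·14}·(+1)^2·(-1)^0 = +1.
v=11: a=11^-2·(≡5), b=11^0·(≡10) mod 11; (5|11)=+1, (10|11)=-1; (−1)^{-2·0·5}·(+1)^0·(-1)^-2 = +1.
v=23: a=23^1·(≡8), b=23^1·(≡18) mod 23; (8|23)=+1, (18|23)=+1; (−1)^{1·1·11}·(+1)^1·(+1)^1 = -1.
v=13: a=13^0·(≡9), b=13^2·(≡2) mod 13; (9|13)=+1, (2|13)=-1; (−1)^{0·2·6}·(+1)^2·(-1)^0 = +1.
v=19: a=19^-2·(≡16), b=19^-2·(≡16) mod 19; (16|19)=+1, (16|19)=+1; (−1)^{-2·-2·9}·(+1)^-2·(+1)^-2 = +1.
v=5: a=5^-2·(≡2), b=5^-2·(≡1) mod 5; (2|5)=-1, (1|5)=+1; (−1)^{-2·-2·2}·(-1)^-2·(+1)^-2 = +1.
|Ram(23, -851)| = 2, even; anisotropic at {23, 37}.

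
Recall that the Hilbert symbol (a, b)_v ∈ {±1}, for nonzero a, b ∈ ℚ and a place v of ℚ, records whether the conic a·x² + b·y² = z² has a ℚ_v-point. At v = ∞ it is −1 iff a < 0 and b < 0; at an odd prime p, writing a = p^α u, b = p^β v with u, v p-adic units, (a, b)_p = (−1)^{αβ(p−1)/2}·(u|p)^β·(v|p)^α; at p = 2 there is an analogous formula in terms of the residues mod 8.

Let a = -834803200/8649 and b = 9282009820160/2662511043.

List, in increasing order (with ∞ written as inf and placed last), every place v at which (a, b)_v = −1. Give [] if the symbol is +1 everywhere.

Mod squares: a ≡ -22, b ≡ 105. Check v ∈ {∞, 2, 3, 5, 7, 11, 19, 31}.
v=19: a=19^0·(≡7), b=19^2·(≡14) mod 19; (7|19)=+1, (14|19)=-1; (−1)^{0·2·9}·(+1)^2·(-1)^0 = +1.
v=∞: -22 < 0 and 105 > 0  ⇒  (a,b)_∞ = +1.
v=31: a=31^-2·(≡19), b=31^-6·(≡11) mod 31; (19|31)=+1, (11|31)=-1; (−1)^{-2·-6·15}·(+1)^-6·(-1)^-2 = +1.
v=5: a=5^2·(≡3), b=5^1·(≡4) mod 5; (3|5)=-1, (4|5)=+1; (−1)^{2·1·2}·(-1)^1·(+1)^2 = -1.
v=2: v_2(a)=9, v_2(b)=10; units ≡ 5, 1 (mod 8); ε·ε+αω+βω = 0·0+9·0+10·1 ≡ 0  ⇒  (a,b)_2 = +1.
v=11: a=11^3·(≡3), b=11^4·(≡7) mod 11; (3|11)=+1, (7|11)=-1; (−1)^{3·4·5}·(+1)^4·(-1)^3 = -1.
v=7: a=7^2·(≡6), b=7^3·(≡2) mod 7; (6|7)=-1, (2|7)=+1; (−1)^{2·3·3}·(-1)^3·(+1)^2 = -1.
v=3: a=3^-2·(≡2), b=3^-1·(≡2) mod 3; (2|3)=-1, (2|3)=-1; (−1)^{-2·-1·1}·(-1)^-1·(-1)^-2 = -1.
Ram(-22, 105) = {3, 5, 7, 11}; no ℚ_3-point on the conic.

[3, 5, 7, 11]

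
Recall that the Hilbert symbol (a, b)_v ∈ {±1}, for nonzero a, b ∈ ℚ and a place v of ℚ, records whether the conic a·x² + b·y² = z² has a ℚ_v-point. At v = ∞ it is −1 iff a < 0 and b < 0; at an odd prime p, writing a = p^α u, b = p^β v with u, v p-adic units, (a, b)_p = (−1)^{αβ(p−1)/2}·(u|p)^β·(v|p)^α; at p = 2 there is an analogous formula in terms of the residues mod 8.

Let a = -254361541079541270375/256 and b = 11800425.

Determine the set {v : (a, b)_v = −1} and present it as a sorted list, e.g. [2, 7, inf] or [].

(a, b) ≡ (-935, 57) mod (ℚ^×)²; places V = {2, 3, 5, 7, 11, 13, 17, 19, ∞}.
(a,b)_2: α=-8, β=0; u≡1, v≡1 (mod 8); ε(u)ε(v)=0·0, αω(v)=-8·0, βω(u)=0·0; sum ≡ 0  ⇒  +1.
(a,b)_3: α=2, u≡1; β=1, v≡1 (mod 3); (1|3)=+1, (1|3)=+1; sign (−1)^0·+1^1·+1^2 = +1.
(a,b)_5: α=3, u≡2; β=2, v≡2 (mod 5); (2|5)=-1, (2|5)=-1; sign (−1)^0·-1^2·-1^3 = -1.
(a,b)_13: α=6, u≡3; β=2, v≡2 (mod 13); (3|13)=+1, (2|13)=-1; sign (−1)^0·+1^2·-1^6 = +1.
(a,b)_∞: sgn(-935)=−, sgn(57)=+, so +1.
(a,b)_11: α=1, u≡4; β=0, v≡10 (mod 11); (4|11)=+1, (10|11)=-1; sign (−1)^0·+1^0·-1^1 = -1.
(a,b)_7: α=4, u≡6; β=2, v≡4 (mod 7); (6|7)=-1, (4|7)=+1; sign (−1)^0·-1^2·+1^4 = +1.
(a,b)_17: α=3, u≡1; β=0, v≡11 (mod 17); (1|17)=+1, (11|17)=-1; sign (−1)^0·+1^0·-1^3 = -1.
(a,b)_19: α=2, u≡18; β=1, v≡3 (mod 19); (18|19)=-1, (3|19)=-1; sign (−1)^0·-1^1·-1^2 = -1.
(-935, 57 / ℚ) ramifies at {5, 11, 17, 19}: a division algebra.

[5, 11, 17, 19]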